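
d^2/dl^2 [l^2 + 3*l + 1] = 2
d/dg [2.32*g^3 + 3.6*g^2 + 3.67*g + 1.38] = 6.96*g^2 + 7.2*g + 3.67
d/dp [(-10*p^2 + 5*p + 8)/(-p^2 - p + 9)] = (15*p^2 - 164*p + 53)/(p^4 + 2*p^3 - 17*p^2 - 18*p + 81)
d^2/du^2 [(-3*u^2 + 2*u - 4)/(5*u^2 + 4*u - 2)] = 20*(11*u^3 - 39*u^2 - 18*u - 10)/(125*u^6 + 300*u^5 + 90*u^4 - 176*u^3 - 36*u^2 + 48*u - 8)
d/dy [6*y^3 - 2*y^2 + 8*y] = 18*y^2 - 4*y + 8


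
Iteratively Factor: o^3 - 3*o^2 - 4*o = (o - 4)*(o^2 + o) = (o - 4)*(o + 1)*(o)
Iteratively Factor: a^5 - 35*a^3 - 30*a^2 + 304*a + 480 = (a + 2)*(a^4 - 2*a^3 - 31*a^2 + 32*a + 240) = (a + 2)*(a + 3)*(a^3 - 5*a^2 - 16*a + 80) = (a - 5)*(a + 2)*(a + 3)*(a^2 - 16) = (a - 5)*(a - 4)*(a + 2)*(a + 3)*(a + 4)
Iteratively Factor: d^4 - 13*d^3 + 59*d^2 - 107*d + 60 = (d - 4)*(d^3 - 9*d^2 + 23*d - 15) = (d - 5)*(d - 4)*(d^2 - 4*d + 3) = (d - 5)*(d - 4)*(d - 3)*(d - 1)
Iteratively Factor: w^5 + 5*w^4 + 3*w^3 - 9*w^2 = (w + 3)*(w^4 + 2*w^3 - 3*w^2) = w*(w + 3)*(w^3 + 2*w^2 - 3*w) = w*(w - 1)*(w + 3)*(w^2 + 3*w) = w*(w - 1)*(w + 3)^2*(w)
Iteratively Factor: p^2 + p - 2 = (p + 2)*(p - 1)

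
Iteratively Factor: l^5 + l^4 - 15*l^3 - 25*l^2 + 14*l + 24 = (l + 2)*(l^4 - l^3 - 13*l^2 + l + 12) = (l + 1)*(l + 2)*(l^3 - 2*l^2 - 11*l + 12) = (l + 1)*(l + 2)*(l + 3)*(l^2 - 5*l + 4) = (l - 4)*(l + 1)*(l + 2)*(l + 3)*(l - 1)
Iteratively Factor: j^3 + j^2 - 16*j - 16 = (j + 1)*(j^2 - 16) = (j + 1)*(j + 4)*(j - 4)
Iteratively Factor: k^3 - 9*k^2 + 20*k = (k - 5)*(k^2 - 4*k) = (k - 5)*(k - 4)*(k)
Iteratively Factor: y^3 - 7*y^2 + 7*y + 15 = (y - 5)*(y^2 - 2*y - 3) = (y - 5)*(y - 3)*(y + 1)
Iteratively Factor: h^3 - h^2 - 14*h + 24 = (h + 4)*(h^2 - 5*h + 6) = (h - 3)*(h + 4)*(h - 2)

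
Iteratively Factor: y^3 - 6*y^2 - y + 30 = (y - 3)*(y^2 - 3*y - 10) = (y - 3)*(y + 2)*(y - 5)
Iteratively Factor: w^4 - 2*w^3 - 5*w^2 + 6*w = (w + 2)*(w^3 - 4*w^2 + 3*w) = (w - 3)*(w + 2)*(w^2 - w) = w*(w - 3)*(w + 2)*(w - 1)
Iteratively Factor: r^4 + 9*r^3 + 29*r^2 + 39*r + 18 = (r + 2)*(r^3 + 7*r^2 + 15*r + 9) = (r + 2)*(r + 3)*(r^2 + 4*r + 3) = (r + 1)*(r + 2)*(r + 3)*(r + 3)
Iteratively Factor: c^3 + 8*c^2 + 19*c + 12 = (c + 1)*(c^2 + 7*c + 12) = (c + 1)*(c + 4)*(c + 3)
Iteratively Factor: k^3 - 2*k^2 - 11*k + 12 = (k - 4)*(k^2 + 2*k - 3) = (k - 4)*(k - 1)*(k + 3)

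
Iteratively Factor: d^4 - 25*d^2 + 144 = (d - 3)*(d^3 + 3*d^2 - 16*d - 48) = (d - 3)*(d + 3)*(d^2 - 16) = (d - 4)*(d - 3)*(d + 3)*(d + 4)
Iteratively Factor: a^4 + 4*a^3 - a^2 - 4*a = (a)*(a^3 + 4*a^2 - a - 4) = a*(a - 1)*(a^2 + 5*a + 4) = a*(a - 1)*(a + 1)*(a + 4)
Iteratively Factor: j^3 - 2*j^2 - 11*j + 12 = (j - 4)*(j^2 + 2*j - 3) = (j - 4)*(j - 1)*(j + 3)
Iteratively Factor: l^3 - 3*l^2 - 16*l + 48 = (l - 3)*(l^2 - 16) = (l - 4)*(l - 3)*(l + 4)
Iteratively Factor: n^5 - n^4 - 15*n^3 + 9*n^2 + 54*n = (n - 3)*(n^4 + 2*n^3 - 9*n^2 - 18*n) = (n - 3)*(n + 2)*(n^3 - 9*n) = (n - 3)*(n + 2)*(n + 3)*(n^2 - 3*n) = (n - 3)^2*(n + 2)*(n + 3)*(n)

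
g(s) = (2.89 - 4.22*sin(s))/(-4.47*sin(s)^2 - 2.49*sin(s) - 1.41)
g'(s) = (2.89 - 4.22*sin(s))*(8.94*sin(s)*cos(s) + 2.49*cos(s))/(-4.47*sin(s)^2 - 2.49*sin(s) - 1.41)^2 - 4.22*cos(s)/(-4.47*sin(s)^2 - 2.49*sin(s) - 1.41)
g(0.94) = 0.08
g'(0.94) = 0.32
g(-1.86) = -2.22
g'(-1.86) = 0.84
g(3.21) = -2.52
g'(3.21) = -7.09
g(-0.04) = -2.32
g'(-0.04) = 6.95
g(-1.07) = -2.47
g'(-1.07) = -1.62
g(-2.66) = -3.99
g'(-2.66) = 1.72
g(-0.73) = -3.28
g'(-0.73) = -3.08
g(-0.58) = -3.75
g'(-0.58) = -2.90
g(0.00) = -2.05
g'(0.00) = 6.61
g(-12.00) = -0.16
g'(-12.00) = 1.12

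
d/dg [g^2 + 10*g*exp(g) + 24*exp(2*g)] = 10*g*exp(g) + 2*g + 48*exp(2*g) + 10*exp(g)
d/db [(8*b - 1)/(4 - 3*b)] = 29/(3*b - 4)^2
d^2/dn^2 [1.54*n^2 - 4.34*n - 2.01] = 3.08000000000000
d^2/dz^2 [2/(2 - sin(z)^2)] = 4*(2*sin(z)^4 + sin(z)^2 - 2)/(sin(z)^2 - 2)^3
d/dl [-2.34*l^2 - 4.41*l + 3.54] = -4.68*l - 4.41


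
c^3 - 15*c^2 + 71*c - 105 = (c - 7)*(c - 5)*(c - 3)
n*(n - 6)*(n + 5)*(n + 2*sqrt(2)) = n^4 - n^3 + 2*sqrt(2)*n^3 - 30*n^2 - 2*sqrt(2)*n^2 - 60*sqrt(2)*n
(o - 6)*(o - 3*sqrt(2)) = o^2 - 6*o - 3*sqrt(2)*o + 18*sqrt(2)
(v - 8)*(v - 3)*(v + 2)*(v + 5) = v^4 - 4*v^3 - 43*v^2 + 58*v + 240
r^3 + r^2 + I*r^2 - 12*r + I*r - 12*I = (r - 3)*(r + 4)*(r + I)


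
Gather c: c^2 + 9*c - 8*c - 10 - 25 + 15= c^2 + c - 20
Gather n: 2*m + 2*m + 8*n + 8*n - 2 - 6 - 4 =4*m + 16*n - 12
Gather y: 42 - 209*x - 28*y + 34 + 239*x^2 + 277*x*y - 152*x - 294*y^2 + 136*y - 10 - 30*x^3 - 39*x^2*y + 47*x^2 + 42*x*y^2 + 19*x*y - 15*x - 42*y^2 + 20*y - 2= -30*x^3 + 286*x^2 - 376*x + y^2*(42*x - 336) + y*(-39*x^2 + 296*x + 128) + 64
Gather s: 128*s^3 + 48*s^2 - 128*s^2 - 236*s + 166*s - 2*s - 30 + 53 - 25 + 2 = 128*s^3 - 80*s^2 - 72*s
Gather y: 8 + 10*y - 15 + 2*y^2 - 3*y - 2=2*y^2 + 7*y - 9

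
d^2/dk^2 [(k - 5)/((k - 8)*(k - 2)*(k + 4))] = 6*(k^5 - 16*k^4 + 100*k^3 - 188*k^2 - 16*k - 1088)/(k^9 - 18*k^8 + 36*k^7 + 840*k^6 - 3168*k^5 - 12672*k^4 + 53760*k^3 + 36864*k^2 - 294912*k + 262144)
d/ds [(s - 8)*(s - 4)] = 2*s - 12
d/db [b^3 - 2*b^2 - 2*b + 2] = 3*b^2 - 4*b - 2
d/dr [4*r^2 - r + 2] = 8*r - 1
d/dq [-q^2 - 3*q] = -2*q - 3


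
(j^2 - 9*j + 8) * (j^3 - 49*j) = j^5 - 9*j^4 - 41*j^3 + 441*j^2 - 392*j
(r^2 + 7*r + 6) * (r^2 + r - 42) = r^4 + 8*r^3 - 29*r^2 - 288*r - 252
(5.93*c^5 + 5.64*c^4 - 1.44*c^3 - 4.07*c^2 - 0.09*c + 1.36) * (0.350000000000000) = 2.0755*c^5 + 1.974*c^4 - 0.504*c^3 - 1.4245*c^2 - 0.0315*c + 0.476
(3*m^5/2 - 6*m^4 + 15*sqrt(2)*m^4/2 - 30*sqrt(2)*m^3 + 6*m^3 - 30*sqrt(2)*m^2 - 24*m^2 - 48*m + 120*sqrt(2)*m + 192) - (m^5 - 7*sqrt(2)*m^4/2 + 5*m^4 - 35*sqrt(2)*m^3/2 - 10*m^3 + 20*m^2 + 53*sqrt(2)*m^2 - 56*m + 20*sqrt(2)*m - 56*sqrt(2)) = m^5/2 - 11*m^4 + 11*sqrt(2)*m^4 - 25*sqrt(2)*m^3/2 + 16*m^3 - 83*sqrt(2)*m^2 - 44*m^2 + 8*m + 100*sqrt(2)*m + 56*sqrt(2) + 192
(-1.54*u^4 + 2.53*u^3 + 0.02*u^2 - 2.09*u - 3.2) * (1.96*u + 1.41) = -3.0184*u^5 + 2.7874*u^4 + 3.6065*u^3 - 4.0682*u^2 - 9.2189*u - 4.512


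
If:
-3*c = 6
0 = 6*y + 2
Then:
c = -2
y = -1/3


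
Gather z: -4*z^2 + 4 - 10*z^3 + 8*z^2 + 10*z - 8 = -10*z^3 + 4*z^2 + 10*z - 4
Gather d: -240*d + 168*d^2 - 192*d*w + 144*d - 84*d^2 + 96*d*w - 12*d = 84*d^2 + d*(-96*w - 108)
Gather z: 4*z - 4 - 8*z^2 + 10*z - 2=-8*z^2 + 14*z - 6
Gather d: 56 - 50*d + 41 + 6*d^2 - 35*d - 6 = 6*d^2 - 85*d + 91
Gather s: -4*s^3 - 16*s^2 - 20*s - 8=-4*s^3 - 16*s^2 - 20*s - 8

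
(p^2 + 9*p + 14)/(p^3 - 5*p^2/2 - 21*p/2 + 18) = 2*(p^2 + 9*p + 14)/(2*p^3 - 5*p^2 - 21*p + 36)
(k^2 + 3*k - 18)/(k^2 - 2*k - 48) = (k - 3)/(k - 8)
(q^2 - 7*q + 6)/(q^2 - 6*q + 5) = (q - 6)/(q - 5)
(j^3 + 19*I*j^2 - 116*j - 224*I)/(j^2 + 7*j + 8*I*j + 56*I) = (j^2 + 11*I*j - 28)/(j + 7)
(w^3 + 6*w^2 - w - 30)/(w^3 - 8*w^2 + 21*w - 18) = (w^2 + 8*w + 15)/(w^2 - 6*w + 9)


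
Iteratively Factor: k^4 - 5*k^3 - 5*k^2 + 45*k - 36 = (k - 4)*(k^3 - k^2 - 9*k + 9) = (k - 4)*(k - 3)*(k^2 + 2*k - 3) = (k - 4)*(k - 3)*(k - 1)*(k + 3)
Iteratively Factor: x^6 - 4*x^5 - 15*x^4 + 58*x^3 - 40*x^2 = (x)*(x^5 - 4*x^4 - 15*x^3 + 58*x^2 - 40*x) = x^2*(x^4 - 4*x^3 - 15*x^2 + 58*x - 40) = x^2*(x - 5)*(x^3 + x^2 - 10*x + 8) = x^2*(x - 5)*(x - 1)*(x^2 + 2*x - 8) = x^2*(x - 5)*(x - 1)*(x + 4)*(x - 2)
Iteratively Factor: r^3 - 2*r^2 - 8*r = (r + 2)*(r^2 - 4*r) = (r - 4)*(r + 2)*(r)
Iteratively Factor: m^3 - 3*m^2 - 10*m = (m)*(m^2 - 3*m - 10) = m*(m - 5)*(m + 2)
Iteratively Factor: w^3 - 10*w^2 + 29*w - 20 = (w - 1)*(w^2 - 9*w + 20) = (w - 5)*(w - 1)*(w - 4)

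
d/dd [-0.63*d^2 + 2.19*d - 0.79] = 2.19 - 1.26*d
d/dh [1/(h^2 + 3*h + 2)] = (-2*h - 3)/(h^2 + 3*h + 2)^2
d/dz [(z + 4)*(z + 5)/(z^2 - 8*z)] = (-17*z^2 - 40*z + 160)/(z^2*(z^2 - 16*z + 64))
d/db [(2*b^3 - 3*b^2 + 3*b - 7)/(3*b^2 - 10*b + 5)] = (6*b^4 - 40*b^3 + 51*b^2 + 12*b - 55)/(9*b^4 - 60*b^3 + 130*b^2 - 100*b + 25)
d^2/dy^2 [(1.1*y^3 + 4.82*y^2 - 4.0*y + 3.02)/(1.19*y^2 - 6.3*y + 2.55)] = (1.77635683940025e-15*y^5 - 7.105427357601e-15*y^4 + 141.58438*y^3 - 168.127008*y^2 - 20.10114*y + 155.56332)/(1.685159*y^6 - 26.76429*y^5 + 152.526465*y^4 - 364.7511*y^3 + 326.842425*y^2 - 122.89725*y + 16.581375)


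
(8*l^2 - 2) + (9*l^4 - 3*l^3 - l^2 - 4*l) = 9*l^4 - 3*l^3 + 7*l^2 - 4*l - 2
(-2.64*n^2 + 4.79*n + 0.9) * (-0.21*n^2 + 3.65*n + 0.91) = 0.5544*n^4 - 10.6419*n^3 + 14.8921*n^2 + 7.6439*n + 0.819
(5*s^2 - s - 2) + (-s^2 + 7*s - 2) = 4*s^2 + 6*s - 4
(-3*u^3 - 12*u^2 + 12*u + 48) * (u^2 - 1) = -3*u^5 - 12*u^4 + 15*u^3 + 60*u^2 - 12*u - 48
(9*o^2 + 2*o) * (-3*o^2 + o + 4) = -27*o^4 + 3*o^3 + 38*o^2 + 8*o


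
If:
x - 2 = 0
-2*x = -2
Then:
No Solution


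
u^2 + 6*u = u*(u + 6)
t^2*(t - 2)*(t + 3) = t^4 + t^3 - 6*t^2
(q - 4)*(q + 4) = q^2 - 16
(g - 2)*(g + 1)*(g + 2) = g^3 + g^2 - 4*g - 4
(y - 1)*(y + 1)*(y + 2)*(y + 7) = y^4 + 9*y^3 + 13*y^2 - 9*y - 14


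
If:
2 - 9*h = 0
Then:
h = 2/9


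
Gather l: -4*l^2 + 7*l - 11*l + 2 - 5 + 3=-4*l^2 - 4*l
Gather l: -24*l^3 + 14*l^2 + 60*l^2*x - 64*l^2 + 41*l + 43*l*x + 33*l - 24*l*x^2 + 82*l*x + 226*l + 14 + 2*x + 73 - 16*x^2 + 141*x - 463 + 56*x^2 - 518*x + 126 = -24*l^3 + l^2*(60*x - 50) + l*(-24*x^2 + 125*x + 300) + 40*x^2 - 375*x - 250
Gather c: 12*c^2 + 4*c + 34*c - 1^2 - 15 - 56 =12*c^2 + 38*c - 72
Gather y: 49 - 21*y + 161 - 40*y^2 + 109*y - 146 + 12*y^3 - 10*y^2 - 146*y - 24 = 12*y^3 - 50*y^2 - 58*y + 40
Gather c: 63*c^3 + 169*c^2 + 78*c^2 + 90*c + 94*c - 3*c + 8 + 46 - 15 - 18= 63*c^3 + 247*c^2 + 181*c + 21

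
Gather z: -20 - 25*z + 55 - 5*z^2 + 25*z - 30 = 5 - 5*z^2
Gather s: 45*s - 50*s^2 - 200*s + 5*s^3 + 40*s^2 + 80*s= 5*s^3 - 10*s^2 - 75*s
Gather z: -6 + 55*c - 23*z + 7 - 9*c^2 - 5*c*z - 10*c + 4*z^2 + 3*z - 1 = -9*c^2 + 45*c + 4*z^2 + z*(-5*c - 20)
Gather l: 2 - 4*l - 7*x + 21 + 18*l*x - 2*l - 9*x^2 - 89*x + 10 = l*(18*x - 6) - 9*x^2 - 96*x + 33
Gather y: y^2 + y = y^2 + y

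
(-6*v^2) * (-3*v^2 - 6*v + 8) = 18*v^4 + 36*v^3 - 48*v^2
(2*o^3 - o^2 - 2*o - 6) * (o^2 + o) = 2*o^5 + o^4 - 3*o^3 - 8*o^2 - 6*o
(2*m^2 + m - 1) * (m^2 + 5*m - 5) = 2*m^4 + 11*m^3 - 6*m^2 - 10*m + 5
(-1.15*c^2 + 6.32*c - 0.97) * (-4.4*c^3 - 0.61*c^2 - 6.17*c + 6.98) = 5.06*c^5 - 27.1065*c^4 + 7.5083*c^3 - 46.4297*c^2 + 50.0985*c - 6.7706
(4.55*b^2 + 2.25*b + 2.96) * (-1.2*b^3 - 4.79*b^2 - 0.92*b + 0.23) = -5.46*b^5 - 24.4945*b^4 - 18.5155*b^3 - 15.2019*b^2 - 2.2057*b + 0.6808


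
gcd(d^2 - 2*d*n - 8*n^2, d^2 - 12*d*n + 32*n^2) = d - 4*n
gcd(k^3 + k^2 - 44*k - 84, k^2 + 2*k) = k + 2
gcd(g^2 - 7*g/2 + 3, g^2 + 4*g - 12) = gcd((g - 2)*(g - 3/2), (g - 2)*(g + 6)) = g - 2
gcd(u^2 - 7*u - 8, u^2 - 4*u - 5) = u + 1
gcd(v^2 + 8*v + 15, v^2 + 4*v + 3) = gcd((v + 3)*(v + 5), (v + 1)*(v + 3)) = v + 3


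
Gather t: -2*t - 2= -2*t - 2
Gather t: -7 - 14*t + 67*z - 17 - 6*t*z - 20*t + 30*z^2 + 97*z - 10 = t*(-6*z - 34) + 30*z^2 + 164*z - 34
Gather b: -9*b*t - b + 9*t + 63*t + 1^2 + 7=b*(-9*t - 1) + 72*t + 8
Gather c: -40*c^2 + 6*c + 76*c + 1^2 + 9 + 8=-40*c^2 + 82*c + 18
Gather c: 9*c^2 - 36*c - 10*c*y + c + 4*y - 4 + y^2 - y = 9*c^2 + c*(-10*y - 35) + y^2 + 3*y - 4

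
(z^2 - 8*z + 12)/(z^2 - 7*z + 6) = (z - 2)/(z - 1)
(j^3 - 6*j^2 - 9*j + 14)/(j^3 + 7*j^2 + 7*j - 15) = (j^2 - 5*j - 14)/(j^2 + 8*j + 15)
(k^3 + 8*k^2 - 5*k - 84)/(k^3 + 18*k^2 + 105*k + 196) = (k - 3)/(k + 7)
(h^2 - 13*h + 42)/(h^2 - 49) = (h - 6)/(h + 7)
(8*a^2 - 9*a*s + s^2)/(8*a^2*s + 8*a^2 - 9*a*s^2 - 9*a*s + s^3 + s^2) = 1/(s + 1)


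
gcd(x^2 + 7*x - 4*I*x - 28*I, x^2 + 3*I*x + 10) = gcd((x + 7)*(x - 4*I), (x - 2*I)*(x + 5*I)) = 1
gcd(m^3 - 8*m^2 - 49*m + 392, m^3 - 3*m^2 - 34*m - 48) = m - 8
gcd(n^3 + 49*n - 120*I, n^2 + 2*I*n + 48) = n + 8*I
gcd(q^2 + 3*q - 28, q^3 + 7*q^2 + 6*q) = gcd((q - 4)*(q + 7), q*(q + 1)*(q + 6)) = 1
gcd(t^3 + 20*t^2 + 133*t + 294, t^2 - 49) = t + 7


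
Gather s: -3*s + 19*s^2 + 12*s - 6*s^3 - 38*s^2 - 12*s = -6*s^3 - 19*s^2 - 3*s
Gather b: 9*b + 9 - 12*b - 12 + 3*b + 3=0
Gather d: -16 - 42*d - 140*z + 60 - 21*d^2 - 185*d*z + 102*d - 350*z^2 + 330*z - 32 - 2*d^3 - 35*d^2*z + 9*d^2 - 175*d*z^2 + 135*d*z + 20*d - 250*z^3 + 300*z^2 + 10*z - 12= -2*d^3 + d^2*(-35*z - 12) + d*(-175*z^2 - 50*z + 80) - 250*z^3 - 50*z^2 + 200*z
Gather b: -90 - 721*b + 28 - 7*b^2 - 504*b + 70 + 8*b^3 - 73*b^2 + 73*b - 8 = 8*b^3 - 80*b^2 - 1152*b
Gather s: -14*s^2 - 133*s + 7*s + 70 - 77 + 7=-14*s^2 - 126*s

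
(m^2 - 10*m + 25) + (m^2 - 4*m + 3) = 2*m^2 - 14*m + 28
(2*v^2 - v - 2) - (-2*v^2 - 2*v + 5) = 4*v^2 + v - 7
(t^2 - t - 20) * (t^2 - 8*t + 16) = t^4 - 9*t^3 + 4*t^2 + 144*t - 320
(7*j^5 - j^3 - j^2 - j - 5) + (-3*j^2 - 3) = 7*j^5 - j^3 - 4*j^2 - j - 8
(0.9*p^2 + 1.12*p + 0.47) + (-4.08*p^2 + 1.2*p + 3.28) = -3.18*p^2 + 2.32*p + 3.75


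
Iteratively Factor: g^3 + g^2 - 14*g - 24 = (g + 3)*(g^2 - 2*g - 8) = (g + 2)*(g + 3)*(g - 4)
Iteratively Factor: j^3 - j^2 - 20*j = (j - 5)*(j^2 + 4*j) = (j - 5)*(j + 4)*(j)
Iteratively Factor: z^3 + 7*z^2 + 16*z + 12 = (z + 3)*(z^2 + 4*z + 4) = (z + 2)*(z + 3)*(z + 2)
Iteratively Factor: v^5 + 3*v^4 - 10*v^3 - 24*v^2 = (v - 3)*(v^4 + 6*v^3 + 8*v^2) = (v - 3)*(v + 4)*(v^3 + 2*v^2) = v*(v - 3)*(v + 4)*(v^2 + 2*v) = v^2*(v - 3)*(v + 4)*(v + 2)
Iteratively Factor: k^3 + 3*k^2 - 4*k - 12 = (k + 3)*(k^2 - 4) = (k + 2)*(k + 3)*(k - 2)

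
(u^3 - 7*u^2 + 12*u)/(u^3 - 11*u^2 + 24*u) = (u - 4)/(u - 8)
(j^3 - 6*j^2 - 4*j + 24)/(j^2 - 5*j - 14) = (j^2 - 8*j + 12)/(j - 7)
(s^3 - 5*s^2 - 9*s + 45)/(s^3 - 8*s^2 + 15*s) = (s + 3)/s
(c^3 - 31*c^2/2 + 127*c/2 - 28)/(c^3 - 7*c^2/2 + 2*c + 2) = (2*c^3 - 31*c^2 + 127*c - 56)/(2*c^3 - 7*c^2 + 4*c + 4)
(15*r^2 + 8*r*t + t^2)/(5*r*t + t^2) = (3*r + t)/t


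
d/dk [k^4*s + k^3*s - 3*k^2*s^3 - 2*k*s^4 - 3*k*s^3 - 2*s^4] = s*(4*k^3 + 3*k^2 - 6*k*s^2 - 2*s^3 - 3*s^2)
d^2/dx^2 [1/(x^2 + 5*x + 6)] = 2*(-x^2 - 5*x + (2*x + 5)^2 - 6)/(x^2 + 5*x + 6)^3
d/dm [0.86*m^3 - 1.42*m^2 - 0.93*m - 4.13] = 2.58*m^2 - 2.84*m - 0.93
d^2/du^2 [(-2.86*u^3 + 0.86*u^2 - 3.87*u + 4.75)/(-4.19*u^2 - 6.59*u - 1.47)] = (5.6843418860808e-14*u^5 - 2.27373675443232e-13*u^4 + 396.554562*u^3 - 302.332794*u^2 - 892.882752*u - 432.75005)/(73.560059*u^6 + 347.084097*u^5 + 623.313618*u^4 + 529.729901*u^3 + 218.680434*u^2 + 42.720993*u + 3.176523)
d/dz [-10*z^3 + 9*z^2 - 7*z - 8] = -30*z^2 + 18*z - 7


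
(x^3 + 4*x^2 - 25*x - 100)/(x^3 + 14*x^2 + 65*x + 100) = (x - 5)/(x + 5)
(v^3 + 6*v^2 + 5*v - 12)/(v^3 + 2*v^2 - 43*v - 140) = (v^2 + 2*v - 3)/(v^2 - 2*v - 35)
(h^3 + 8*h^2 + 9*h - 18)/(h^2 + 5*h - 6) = h + 3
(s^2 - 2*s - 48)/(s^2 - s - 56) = (s + 6)/(s + 7)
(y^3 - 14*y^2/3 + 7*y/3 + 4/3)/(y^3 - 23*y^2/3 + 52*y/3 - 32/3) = (3*y + 1)/(3*y - 8)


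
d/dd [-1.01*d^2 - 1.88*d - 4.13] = -2.02*d - 1.88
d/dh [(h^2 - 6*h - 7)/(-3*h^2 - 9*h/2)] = 2*(-15*h^2 - 28*h - 21)/(3*h^2*(4*h^2 + 12*h + 9))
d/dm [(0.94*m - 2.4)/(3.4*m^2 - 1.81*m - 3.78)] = (-3.196*m^2 + 16.32*m - 7.8972)/(11.56*m^4 - 12.308*m^3 - 22.4279*m^2 + 13.6836*m + 14.2884)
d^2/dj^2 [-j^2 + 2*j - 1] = -2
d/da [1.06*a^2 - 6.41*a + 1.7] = 2.12*a - 6.41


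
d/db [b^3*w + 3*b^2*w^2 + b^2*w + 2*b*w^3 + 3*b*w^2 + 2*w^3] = w*(3*b^2 + 6*b*w + 2*b + 2*w^2 + 3*w)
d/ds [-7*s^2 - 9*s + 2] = -14*s - 9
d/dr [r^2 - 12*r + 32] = 2*r - 12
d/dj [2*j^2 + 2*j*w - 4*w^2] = 4*j + 2*w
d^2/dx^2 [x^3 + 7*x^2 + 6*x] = 6*x + 14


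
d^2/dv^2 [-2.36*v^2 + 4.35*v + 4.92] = -4.72000000000000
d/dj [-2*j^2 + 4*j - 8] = 4 - 4*j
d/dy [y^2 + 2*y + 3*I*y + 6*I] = 2*y + 2 + 3*I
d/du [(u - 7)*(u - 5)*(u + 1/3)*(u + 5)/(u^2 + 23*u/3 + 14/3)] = (18*u^5 + 147*u^4 - 752*u^3 - 4226*u^2 - 3346*u + 2975)/(9*u^4 + 138*u^3 + 613*u^2 + 644*u + 196)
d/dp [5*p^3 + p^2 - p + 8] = 15*p^2 + 2*p - 1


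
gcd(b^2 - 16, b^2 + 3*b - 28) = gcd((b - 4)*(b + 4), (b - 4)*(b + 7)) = b - 4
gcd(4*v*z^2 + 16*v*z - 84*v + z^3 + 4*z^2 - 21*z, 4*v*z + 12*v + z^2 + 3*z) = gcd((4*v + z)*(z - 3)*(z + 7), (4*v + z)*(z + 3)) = 4*v + z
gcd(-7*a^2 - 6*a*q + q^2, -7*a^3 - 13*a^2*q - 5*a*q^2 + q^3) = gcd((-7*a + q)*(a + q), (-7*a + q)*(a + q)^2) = -7*a^2 - 6*a*q + q^2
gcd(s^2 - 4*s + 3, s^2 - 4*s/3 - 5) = s - 3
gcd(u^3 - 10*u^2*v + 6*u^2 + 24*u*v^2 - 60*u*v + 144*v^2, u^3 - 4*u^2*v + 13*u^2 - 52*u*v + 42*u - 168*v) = u^2 - 4*u*v + 6*u - 24*v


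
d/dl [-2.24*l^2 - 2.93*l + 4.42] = -4.48*l - 2.93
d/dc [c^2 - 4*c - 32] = 2*c - 4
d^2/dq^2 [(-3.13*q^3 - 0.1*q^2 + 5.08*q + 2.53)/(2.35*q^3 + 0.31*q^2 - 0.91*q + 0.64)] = (3.45591*q^6 + 128.16477*q^5 + 245.07492*q^4 + 50.300474*q^3 - 111.63096*q^2 - 40.852518*q + 9.021546)/(12.977875*q^9 + 5.135925*q^8 - 14.39892*q^7 + 6.655381*q^6 + 8.373192*q^5 - 7.257195*q^4 + 1.050845*q^3 + 1.97088*q^2 - 1.118208*q + 0.262144)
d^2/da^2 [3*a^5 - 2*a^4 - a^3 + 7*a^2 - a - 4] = 60*a^3 - 24*a^2 - 6*a + 14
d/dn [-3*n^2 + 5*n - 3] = 5 - 6*n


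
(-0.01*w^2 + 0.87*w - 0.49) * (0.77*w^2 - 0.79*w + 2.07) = -0.0077*w^4 + 0.6778*w^3 - 1.0853*w^2 + 2.188*w - 1.0143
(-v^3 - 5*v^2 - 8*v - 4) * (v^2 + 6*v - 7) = -v^5 - 11*v^4 - 31*v^3 - 17*v^2 + 32*v + 28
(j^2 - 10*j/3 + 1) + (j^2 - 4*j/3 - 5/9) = 2*j^2 - 14*j/3 + 4/9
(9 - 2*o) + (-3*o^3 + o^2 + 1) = -3*o^3 + o^2 - 2*o + 10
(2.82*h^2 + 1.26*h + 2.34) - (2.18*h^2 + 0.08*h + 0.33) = 0.64*h^2 + 1.18*h + 2.01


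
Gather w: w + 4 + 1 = w + 5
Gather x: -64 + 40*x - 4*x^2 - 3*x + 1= -4*x^2 + 37*x - 63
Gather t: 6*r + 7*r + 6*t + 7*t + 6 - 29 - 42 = 13*r + 13*t - 65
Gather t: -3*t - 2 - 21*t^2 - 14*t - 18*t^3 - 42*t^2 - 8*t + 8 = -18*t^3 - 63*t^2 - 25*t + 6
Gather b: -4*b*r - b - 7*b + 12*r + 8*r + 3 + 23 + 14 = b*(-4*r - 8) + 20*r + 40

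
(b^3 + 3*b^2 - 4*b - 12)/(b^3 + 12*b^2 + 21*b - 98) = (b^2 + 5*b + 6)/(b^2 + 14*b + 49)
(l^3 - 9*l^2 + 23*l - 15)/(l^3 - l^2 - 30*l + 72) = (l^2 - 6*l + 5)/(l^2 + 2*l - 24)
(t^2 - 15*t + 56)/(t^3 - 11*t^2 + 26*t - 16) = (t - 7)/(t^2 - 3*t + 2)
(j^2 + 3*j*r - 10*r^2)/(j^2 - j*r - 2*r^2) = (j + 5*r)/(j + r)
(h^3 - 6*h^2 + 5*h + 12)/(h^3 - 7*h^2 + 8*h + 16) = (h - 3)/(h - 4)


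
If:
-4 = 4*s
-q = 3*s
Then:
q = 3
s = -1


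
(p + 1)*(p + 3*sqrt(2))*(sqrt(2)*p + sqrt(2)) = sqrt(2)*p^3 + 2*sqrt(2)*p^2 + 6*p^2 + sqrt(2)*p + 12*p + 6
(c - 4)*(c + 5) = c^2 + c - 20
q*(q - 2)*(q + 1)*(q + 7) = q^4 + 6*q^3 - 9*q^2 - 14*q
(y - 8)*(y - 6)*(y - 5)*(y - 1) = y^4 - 20*y^3 + 137*y^2 - 358*y + 240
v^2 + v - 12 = (v - 3)*(v + 4)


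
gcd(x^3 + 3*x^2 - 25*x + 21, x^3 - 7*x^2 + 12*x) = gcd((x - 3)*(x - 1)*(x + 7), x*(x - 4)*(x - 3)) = x - 3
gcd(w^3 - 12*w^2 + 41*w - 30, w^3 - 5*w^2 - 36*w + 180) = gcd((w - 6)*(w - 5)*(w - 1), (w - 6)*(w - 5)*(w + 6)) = w^2 - 11*w + 30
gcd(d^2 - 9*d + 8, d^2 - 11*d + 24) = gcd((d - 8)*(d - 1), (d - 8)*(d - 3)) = d - 8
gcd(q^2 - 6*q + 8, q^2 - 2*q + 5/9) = 1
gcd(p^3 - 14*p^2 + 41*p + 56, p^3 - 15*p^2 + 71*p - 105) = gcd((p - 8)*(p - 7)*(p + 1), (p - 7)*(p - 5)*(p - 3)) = p - 7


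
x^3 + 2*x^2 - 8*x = x*(x - 2)*(x + 4)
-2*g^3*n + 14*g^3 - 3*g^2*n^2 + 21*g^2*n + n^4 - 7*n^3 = (-2*g + n)*(g + n)^2*(n - 7)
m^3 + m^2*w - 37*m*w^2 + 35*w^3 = (m - 5*w)*(m - w)*(m + 7*w)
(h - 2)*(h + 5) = h^2 + 3*h - 10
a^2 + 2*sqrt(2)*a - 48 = (a - 4*sqrt(2))*(a + 6*sqrt(2))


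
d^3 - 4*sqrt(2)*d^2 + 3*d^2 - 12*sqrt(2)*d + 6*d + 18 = (d + 3)*(d - 3*sqrt(2))*(d - sqrt(2))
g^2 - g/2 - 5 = (g - 5/2)*(g + 2)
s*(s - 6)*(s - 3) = s^3 - 9*s^2 + 18*s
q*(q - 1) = q^2 - q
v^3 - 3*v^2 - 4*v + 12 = (v - 3)*(v - 2)*(v + 2)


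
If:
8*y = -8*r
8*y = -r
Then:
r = 0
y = 0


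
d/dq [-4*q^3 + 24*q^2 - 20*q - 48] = -12*q^2 + 48*q - 20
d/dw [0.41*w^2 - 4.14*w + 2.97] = 0.82*w - 4.14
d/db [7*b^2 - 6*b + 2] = 14*b - 6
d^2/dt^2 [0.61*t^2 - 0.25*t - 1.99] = 1.22000000000000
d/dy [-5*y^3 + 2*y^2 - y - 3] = -15*y^2 + 4*y - 1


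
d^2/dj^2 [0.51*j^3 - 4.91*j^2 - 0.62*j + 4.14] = 3.06*j - 9.82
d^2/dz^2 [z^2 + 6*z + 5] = 2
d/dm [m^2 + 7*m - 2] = 2*m + 7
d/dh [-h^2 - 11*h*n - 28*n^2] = -2*h - 11*n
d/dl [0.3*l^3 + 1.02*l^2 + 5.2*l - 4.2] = 0.9*l^2 + 2.04*l + 5.2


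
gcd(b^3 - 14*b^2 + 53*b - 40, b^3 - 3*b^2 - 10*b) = b - 5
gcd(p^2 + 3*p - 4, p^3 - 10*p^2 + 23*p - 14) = p - 1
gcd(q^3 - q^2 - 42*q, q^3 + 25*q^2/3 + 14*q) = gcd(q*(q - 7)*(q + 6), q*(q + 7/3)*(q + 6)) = q^2 + 6*q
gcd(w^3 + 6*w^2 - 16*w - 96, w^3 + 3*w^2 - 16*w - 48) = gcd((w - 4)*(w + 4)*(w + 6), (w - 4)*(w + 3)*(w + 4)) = w^2 - 16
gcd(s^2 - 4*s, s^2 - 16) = s - 4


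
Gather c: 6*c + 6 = 6*c + 6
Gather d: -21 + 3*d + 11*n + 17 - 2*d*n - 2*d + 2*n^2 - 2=d*(1 - 2*n) + 2*n^2 + 11*n - 6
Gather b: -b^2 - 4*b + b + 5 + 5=-b^2 - 3*b + 10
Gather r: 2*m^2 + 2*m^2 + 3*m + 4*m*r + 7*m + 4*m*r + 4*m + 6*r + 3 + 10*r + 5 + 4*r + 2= 4*m^2 + 14*m + r*(8*m + 20) + 10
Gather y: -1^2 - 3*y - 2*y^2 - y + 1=-2*y^2 - 4*y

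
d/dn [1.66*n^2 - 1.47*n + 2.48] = 3.32*n - 1.47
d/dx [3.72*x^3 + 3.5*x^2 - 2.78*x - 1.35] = 11.16*x^2 + 7.0*x - 2.78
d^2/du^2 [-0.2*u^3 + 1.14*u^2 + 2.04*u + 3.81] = 2.28 - 1.2*u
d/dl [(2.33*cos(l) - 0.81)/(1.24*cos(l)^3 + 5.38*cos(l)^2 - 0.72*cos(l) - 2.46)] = (5.7784*cos(l)^3 + 9.5222*cos(l)^2 - 8.7156*cos(l) + 6.315)*sin(l)/(1.5376*cos(l)^6 + 13.3424*cos(l)^5 + 27.1588*cos(l)^4 - 13.848*cos(l)^3 - 25.9512*cos(l)^2 + 3.5424*cos(l) + 6.0516)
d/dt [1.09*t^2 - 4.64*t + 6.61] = 2.18*t - 4.64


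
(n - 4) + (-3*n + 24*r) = -2*n + 24*r - 4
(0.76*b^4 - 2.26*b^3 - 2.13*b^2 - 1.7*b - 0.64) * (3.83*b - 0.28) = 2.9108*b^5 - 8.8686*b^4 - 7.5251*b^3 - 5.9146*b^2 - 1.9752*b + 0.1792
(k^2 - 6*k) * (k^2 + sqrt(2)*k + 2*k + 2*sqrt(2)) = k^4 - 4*k^3 + sqrt(2)*k^3 - 12*k^2 - 4*sqrt(2)*k^2 - 12*sqrt(2)*k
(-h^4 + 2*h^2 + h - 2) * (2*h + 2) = -2*h^5 - 2*h^4 + 4*h^3 + 6*h^2 - 2*h - 4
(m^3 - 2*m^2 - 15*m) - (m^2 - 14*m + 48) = m^3 - 3*m^2 - m - 48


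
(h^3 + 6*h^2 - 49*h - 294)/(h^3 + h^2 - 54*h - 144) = (h^2 - 49)/(h^2 - 5*h - 24)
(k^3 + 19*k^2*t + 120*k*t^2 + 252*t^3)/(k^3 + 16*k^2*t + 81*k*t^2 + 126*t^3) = (k + 6*t)/(k + 3*t)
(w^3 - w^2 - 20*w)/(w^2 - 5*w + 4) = w*(w^2 - w - 20)/(w^2 - 5*w + 4)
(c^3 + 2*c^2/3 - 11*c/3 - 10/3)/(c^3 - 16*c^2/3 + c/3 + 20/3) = (3*c^2 - c - 10)/(3*c^2 - 19*c + 20)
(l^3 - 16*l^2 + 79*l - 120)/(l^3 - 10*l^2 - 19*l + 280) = (l^2 - 8*l + 15)/(l^2 - 2*l - 35)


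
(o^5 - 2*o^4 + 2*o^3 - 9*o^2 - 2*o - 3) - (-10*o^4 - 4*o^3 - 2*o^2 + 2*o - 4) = o^5 + 8*o^4 + 6*o^3 - 7*o^2 - 4*o + 1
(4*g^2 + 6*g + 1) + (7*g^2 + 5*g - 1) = 11*g^2 + 11*g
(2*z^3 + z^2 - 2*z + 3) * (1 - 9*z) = -18*z^4 - 7*z^3 + 19*z^2 - 29*z + 3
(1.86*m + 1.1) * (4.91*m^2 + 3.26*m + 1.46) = 9.1326*m^3 + 11.4646*m^2 + 6.3016*m + 1.606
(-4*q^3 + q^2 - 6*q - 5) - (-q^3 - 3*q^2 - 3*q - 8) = -3*q^3 + 4*q^2 - 3*q + 3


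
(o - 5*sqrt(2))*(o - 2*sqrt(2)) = o^2 - 7*sqrt(2)*o + 20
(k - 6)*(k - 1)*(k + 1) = k^3 - 6*k^2 - k + 6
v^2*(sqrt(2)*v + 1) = sqrt(2)*v^3 + v^2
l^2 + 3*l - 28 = (l - 4)*(l + 7)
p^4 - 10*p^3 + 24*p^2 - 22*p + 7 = (p - 7)*(p - 1)^3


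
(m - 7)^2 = m^2 - 14*m + 49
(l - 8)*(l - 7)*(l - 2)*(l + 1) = l^4 - 16*l^3 + 69*l^2 - 26*l - 112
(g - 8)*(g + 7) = g^2 - g - 56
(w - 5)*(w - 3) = w^2 - 8*w + 15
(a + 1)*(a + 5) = a^2 + 6*a + 5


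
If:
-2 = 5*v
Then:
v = -2/5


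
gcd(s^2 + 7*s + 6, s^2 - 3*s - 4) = s + 1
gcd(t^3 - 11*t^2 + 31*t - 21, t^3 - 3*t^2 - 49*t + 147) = t^2 - 10*t + 21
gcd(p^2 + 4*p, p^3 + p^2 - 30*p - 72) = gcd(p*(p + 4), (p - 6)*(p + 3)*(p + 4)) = p + 4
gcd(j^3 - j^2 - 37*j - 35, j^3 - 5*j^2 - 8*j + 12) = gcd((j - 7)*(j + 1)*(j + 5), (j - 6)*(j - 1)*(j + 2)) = 1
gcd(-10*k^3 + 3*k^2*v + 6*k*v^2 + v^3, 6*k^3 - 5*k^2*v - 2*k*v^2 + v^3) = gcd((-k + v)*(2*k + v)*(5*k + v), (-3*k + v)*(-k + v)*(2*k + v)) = -2*k^2 + k*v + v^2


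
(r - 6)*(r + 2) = r^2 - 4*r - 12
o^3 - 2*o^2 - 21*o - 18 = (o - 6)*(o + 1)*(o + 3)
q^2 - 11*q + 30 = (q - 6)*(q - 5)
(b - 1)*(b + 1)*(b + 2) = b^3 + 2*b^2 - b - 2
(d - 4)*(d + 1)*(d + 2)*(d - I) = d^4 - d^3 - I*d^3 - 10*d^2 + I*d^2 - 8*d + 10*I*d + 8*I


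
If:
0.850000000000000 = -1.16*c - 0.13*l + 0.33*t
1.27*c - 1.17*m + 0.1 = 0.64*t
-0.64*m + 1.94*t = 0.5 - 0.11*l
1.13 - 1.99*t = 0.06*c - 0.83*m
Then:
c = -0.01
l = -5.18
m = -0.20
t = 0.49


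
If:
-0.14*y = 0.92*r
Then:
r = -0.152173913043478*y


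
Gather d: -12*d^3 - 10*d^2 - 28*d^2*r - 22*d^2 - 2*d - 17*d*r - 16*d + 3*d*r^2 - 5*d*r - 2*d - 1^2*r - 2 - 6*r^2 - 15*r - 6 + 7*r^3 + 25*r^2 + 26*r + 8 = -12*d^3 + d^2*(-28*r - 32) + d*(3*r^2 - 22*r - 20) + 7*r^3 + 19*r^2 + 10*r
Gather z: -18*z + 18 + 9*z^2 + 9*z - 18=9*z^2 - 9*z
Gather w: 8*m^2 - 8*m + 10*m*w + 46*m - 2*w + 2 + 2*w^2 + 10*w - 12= 8*m^2 + 38*m + 2*w^2 + w*(10*m + 8) - 10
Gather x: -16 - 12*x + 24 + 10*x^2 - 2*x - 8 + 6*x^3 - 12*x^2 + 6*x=6*x^3 - 2*x^2 - 8*x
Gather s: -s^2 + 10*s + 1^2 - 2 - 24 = -s^2 + 10*s - 25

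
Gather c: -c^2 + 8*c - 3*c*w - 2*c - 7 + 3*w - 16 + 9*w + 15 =-c^2 + c*(6 - 3*w) + 12*w - 8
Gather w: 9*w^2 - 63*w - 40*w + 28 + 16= 9*w^2 - 103*w + 44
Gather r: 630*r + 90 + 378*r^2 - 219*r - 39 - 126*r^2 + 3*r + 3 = 252*r^2 + 414*r + 54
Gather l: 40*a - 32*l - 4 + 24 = 40*a - 32*l + 20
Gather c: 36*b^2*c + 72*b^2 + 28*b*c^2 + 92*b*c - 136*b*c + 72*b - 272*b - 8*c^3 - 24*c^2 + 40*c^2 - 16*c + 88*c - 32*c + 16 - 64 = 72*b^2 - 200*b - 8*c^3 + c^2*(28*b + 16) + c*(36*b^2 - 44*b + 40) - 48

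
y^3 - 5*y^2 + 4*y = y*(y - 4)*(y - 1)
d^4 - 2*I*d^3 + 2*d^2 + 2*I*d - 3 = (d - 1)*(d + 1)*(d - 3*I)*(d + I)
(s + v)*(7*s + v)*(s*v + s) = 7*s^3*v + 7*s^3 + 8*s^2*v^2 + 8*s^2*v + s*v^3 + s*v^2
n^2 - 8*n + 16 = (n - 4)^2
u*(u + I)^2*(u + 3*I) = u^4 + 5*I*u^3 - 7*u^2 - 3*I*u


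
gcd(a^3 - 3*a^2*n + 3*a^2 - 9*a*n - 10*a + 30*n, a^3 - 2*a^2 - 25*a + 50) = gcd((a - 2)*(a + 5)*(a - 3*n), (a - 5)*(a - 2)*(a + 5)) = a^2 + 3*a - 10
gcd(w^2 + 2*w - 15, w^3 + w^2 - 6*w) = 1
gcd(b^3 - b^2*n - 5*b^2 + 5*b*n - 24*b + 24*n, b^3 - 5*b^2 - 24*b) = b^2 - 5*b - 24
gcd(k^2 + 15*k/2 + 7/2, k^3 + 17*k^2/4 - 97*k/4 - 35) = k + 7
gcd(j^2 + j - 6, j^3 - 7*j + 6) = j^2 + j - 6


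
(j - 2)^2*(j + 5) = j^3 + j^2 - 16*j + 20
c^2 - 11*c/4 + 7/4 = (c - 7/4)*(c - 1)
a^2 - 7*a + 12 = (a - 4)*(a - 3)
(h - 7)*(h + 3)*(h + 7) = h^3 + 3*h^2 - 49*h - 147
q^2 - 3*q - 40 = (q - 8)*(q + 5)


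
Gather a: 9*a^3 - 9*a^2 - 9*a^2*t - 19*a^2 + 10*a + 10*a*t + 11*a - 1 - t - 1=9*a^3 + a^2*(-9*t - 28) + a*(10*t + 21) - t - 2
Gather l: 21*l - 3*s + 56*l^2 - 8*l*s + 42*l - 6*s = 56*l^2 + l*(63 - 8*s) - 9*s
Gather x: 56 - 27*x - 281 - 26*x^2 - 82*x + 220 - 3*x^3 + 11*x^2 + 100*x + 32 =-3*x^3 - 15*x^2 - 9*x + 27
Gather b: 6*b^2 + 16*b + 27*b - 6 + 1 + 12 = 6*b^2 + 43*b + 7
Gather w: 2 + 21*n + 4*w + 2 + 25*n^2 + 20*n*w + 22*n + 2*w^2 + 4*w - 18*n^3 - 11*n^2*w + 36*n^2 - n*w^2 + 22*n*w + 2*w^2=-18*n^3 + 61*n^2 + 43*n + w^2*(4 - n) + w*(-11*n^2 + 42*n + 8) + 4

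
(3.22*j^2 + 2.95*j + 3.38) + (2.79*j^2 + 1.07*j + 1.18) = 6.01*j^2 + 4.02*j + 4.56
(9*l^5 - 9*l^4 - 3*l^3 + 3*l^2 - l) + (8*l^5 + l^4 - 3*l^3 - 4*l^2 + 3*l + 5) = 17*l^5 - 8*l^4 - 6*l^3 - l^2 + 2*l + 5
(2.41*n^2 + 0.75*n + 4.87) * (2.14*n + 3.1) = 5.1574*n^3 + 9.076*n^2 + 12.7468*n + 15.097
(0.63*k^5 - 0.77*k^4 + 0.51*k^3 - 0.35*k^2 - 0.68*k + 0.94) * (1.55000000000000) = 0.9765*k^5 - 1.1935*k^4 + 0.7905*k^3 - 0.5425*k^2 - 1.054*k + 1.457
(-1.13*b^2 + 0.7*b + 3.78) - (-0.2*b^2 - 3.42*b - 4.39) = -0.93*b^2 + 4.12*b + 8.17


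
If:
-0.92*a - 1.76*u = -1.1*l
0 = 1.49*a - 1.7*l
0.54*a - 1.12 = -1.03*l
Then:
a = 0.78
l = 0.68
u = 0.02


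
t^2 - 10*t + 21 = (t - 7)*(t - 3)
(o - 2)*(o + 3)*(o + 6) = o^3 + 7*o^2 - 36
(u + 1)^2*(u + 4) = u^3 + 6*u^2 + 9*u + 4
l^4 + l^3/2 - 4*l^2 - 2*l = l*(l - 2)*(l + 1/2)*(l + 2)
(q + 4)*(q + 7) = q^2 + 11*q + 28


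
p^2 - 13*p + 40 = (p - 8)*(p - 5)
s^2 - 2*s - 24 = (s - 6)*(s + 4)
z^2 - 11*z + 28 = (z - 7)*(z - 4)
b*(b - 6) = b^2 - 6*b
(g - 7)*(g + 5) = g^2 - 2*g - 35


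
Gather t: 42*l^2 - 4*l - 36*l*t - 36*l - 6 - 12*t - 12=42*l^2 - 40*l + t*(-36*l - 12) - 18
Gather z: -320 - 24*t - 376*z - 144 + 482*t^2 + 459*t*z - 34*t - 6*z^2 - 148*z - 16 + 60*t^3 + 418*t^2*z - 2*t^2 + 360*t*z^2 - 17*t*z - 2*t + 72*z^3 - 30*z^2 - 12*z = 60*t^3 + 480*t^2 - 60*t + 72*z^3 + z^2*(360*t - 36) + z*(418*t^2 + 442*t - 536) - 480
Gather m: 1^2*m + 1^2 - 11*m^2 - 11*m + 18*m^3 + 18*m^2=18*m^3 + 7*m^2 - 10*m + 1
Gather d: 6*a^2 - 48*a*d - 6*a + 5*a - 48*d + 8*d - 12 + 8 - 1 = 6*a^2 - a + d*(-48*a - 40) - 5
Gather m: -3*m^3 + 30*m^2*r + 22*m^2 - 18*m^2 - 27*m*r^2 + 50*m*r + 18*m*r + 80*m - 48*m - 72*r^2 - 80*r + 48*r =-3*m^3 + m^2*(30*r + 4) + m*(-27*r^2 + 68*r + 32) - 72*r^2 - 32*r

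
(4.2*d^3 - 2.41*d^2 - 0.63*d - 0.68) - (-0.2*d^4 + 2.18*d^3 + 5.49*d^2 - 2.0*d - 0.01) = 0.2*d^4 + 2.02*d^3 - 7.9*d^2 + 1.37*d - 0.67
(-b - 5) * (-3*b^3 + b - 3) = 3*b^4 + 15*b^3 - b^2 - 2*b + 15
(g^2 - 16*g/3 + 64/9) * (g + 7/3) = g^3 - 3*g^2 - 16*g/3 + 448/27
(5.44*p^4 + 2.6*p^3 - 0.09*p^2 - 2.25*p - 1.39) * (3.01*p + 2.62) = 16.3744*p^5 + 22.0788*p^4 + 6.5411*p^3 - 7.0083*p^2 - 10.0789*p - 3.6418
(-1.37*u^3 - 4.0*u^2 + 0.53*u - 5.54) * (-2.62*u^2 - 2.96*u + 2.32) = 3.5894*u^5 + 14.5352*u^4 + 7.273*u^3 + 3.666*u^2 + 17.628*u - 12.8528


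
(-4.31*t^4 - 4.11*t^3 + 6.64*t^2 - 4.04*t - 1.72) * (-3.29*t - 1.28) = 14.1799*t^5 + 19.0387*t^4 - 16.5848*t^3 + 4.7924*t^2 + 10.83*t + 2.2016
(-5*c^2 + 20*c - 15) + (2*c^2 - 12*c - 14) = -3*c^2 + 8*c - 29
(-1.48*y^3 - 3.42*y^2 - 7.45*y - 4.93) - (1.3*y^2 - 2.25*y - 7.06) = -1.48*y^3 - 4.72*y^2 - 5.2*y + 2.13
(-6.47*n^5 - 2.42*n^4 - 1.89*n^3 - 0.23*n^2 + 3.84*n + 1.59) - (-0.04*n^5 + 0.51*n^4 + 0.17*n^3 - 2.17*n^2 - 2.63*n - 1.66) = -6.43*n^5 - 2.93*n^4 - 2.06*n^3 + 1.94*n^2 + 6.47*n + 3.25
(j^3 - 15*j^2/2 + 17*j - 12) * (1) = j^3 - 15*j^2/2 + 17*j - 12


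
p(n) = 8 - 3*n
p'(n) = -3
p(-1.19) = 11.57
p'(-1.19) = -3.00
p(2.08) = 1.76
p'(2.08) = -3.00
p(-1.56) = 12.68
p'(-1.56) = -3.00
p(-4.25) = 20.75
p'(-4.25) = -3.00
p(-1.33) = 11.99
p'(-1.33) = -3.00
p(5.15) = -7.45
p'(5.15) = -3.00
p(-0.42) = 9.26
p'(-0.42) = -3.00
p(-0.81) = 10.43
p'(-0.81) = -3.00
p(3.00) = -1.00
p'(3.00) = -3.00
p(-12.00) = 44.00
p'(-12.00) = -3.00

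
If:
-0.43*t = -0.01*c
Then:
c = 43.0*t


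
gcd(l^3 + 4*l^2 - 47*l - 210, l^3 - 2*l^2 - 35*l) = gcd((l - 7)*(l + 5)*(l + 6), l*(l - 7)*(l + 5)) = l^2 - 2*l - 35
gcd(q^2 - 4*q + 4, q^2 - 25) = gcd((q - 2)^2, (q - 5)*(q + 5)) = 1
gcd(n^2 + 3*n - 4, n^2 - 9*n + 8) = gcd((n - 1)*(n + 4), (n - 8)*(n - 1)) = n - 1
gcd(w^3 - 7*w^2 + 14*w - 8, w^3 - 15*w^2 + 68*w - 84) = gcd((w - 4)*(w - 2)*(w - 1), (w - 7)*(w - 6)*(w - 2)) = w - 2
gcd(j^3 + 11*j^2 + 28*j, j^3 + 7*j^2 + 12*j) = j^2 + 4*j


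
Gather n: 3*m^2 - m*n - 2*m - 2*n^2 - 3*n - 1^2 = 3*m^2 - 2*m - 2*n^2 + n*(-m - 3) - 1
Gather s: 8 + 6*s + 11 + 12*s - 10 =18*s + 9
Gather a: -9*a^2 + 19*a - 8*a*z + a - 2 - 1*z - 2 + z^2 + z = -9*a^2 + a*(20 - 8*z) + z^2 - 4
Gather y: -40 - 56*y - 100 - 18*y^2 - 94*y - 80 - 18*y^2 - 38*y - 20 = -36*y^2 - 188*y - 240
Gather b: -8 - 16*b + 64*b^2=64*b^2 - 16*b - 8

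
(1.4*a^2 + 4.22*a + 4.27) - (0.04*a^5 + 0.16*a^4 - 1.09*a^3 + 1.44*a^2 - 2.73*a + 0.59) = -0.04*a^5 - 0.16*a^4 + 1.09*a^3 - 0.04*a^2 + 6.95*a + 3.68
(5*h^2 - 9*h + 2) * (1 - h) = -5*h^3 + 14*h^2 - 11*h + 2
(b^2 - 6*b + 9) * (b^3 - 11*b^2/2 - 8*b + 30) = b^5 - 23*b^4/2 + 34*b^3 + 57*b^2/2 - 252*b + 270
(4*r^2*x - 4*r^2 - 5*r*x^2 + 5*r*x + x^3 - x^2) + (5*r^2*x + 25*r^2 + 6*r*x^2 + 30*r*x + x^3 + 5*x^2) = 9*r^2*x + 21*r^2 + r*x^2 + 35*r*x + 2*x^3 + 4*x^2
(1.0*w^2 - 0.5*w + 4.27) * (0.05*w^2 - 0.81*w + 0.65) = 0.05*w^4 - 0.835*w^3 + 1.2685*w^2 - 3.7837*w + 2.7755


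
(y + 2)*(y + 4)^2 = y^3 + 10*y^2 + 32*y + 32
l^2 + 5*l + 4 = (l + 1)*(l + 4)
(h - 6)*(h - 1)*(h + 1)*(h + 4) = h^4 - 2*h^3 - 25*h^2 + 2*h + 24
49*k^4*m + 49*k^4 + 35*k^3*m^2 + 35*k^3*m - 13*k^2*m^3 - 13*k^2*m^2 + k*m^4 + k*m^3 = (-7*k + m)^2*(k + m)*(k*m + k)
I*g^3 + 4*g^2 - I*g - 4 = (g + 1)*(g - 4*I)*(I*g - I)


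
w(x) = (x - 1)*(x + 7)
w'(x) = 2*x + 6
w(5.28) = 52.56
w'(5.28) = 16.56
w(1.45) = 3.80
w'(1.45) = 8.90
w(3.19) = 22.32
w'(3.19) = 12.38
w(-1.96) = -14.92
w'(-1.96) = 2.08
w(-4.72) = -13.04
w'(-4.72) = -3.44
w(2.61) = 15.47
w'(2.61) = 11.22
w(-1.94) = -14.88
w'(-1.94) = 2.12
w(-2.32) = -15.54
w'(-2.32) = 1.36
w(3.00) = 20.00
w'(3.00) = 12.00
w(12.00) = 209.00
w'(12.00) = 30.00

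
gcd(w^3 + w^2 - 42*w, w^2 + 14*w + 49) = w + 7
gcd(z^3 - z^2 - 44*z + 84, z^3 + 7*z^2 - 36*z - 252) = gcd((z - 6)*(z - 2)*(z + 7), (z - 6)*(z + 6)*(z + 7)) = z^2 + z - 42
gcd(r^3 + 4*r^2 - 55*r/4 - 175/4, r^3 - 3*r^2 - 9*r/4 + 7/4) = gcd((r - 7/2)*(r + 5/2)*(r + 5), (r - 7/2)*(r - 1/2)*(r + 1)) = r - 7/2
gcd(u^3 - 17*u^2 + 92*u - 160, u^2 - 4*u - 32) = u - 8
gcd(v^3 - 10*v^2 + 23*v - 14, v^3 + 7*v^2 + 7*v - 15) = v - 1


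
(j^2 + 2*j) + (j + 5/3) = j^2 + 3*j + 5/3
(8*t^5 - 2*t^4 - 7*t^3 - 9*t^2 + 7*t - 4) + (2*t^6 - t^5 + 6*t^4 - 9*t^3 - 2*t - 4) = 2*t^6 + 7*t^5 + 4*t^4 - 16*t^3 - 9*t^2 + 5*t - 8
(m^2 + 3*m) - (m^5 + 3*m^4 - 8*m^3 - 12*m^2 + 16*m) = -m^5 - 3*m^4 + 8*m^3 + 13*m^2 - 13*m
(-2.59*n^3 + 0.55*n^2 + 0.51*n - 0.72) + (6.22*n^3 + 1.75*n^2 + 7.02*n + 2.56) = 3.63*n^3 + 2.3*n^2 + 7.53*n + 1.84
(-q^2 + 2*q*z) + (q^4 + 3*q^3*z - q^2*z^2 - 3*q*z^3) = q^4 + 3*q^3*z - q^2*z^2 - q^2 - 3*q*z^3 + 2*q*z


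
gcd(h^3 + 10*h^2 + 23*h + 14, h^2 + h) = h + 1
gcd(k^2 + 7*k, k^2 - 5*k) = k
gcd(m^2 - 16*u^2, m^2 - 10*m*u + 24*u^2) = -m + 4*u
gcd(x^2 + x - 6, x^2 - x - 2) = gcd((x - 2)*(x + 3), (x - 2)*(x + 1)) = x - 2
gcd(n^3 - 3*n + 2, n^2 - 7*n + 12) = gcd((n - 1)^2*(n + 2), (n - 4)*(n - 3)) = 1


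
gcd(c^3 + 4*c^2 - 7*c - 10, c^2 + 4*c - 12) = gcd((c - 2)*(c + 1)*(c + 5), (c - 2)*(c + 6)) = c - 2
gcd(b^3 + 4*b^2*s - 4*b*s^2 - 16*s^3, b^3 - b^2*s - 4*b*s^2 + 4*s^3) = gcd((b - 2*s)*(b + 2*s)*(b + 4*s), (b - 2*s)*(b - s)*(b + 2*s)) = -b^2 + 4*s^2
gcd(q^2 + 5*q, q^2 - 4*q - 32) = 1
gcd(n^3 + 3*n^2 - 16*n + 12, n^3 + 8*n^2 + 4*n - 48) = n^2 + 4*n - 12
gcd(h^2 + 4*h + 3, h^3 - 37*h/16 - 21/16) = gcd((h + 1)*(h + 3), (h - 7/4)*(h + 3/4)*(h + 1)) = h + 1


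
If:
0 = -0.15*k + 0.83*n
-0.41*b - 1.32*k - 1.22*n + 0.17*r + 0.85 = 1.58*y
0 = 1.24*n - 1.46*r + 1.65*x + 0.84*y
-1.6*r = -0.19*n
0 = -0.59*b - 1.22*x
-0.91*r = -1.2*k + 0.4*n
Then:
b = 0.44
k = 0.00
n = 0.00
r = 0.00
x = -0.22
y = 0.42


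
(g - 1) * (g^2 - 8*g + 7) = g^3 - 9*g^2 + 15*g - 7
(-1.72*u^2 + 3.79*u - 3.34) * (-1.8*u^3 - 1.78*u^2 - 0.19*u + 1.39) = 3.096*u^5 - 3.7604*u^4 - 0.4074*u^3 + 2.8343*u^2 + 5.9027*u - 4.6426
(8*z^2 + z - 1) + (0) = 8*z^2 + z - 1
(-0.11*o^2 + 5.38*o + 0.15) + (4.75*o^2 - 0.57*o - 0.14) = 4.64*o^2 + 4.81*o + 0.00999999999999998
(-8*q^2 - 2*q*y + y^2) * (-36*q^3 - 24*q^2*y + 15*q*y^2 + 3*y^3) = 288*q^5 + 264*q^4*y - 108*q^3*y^2 - 78*q^2*y^3 + 9*q*y^4 + 3*y^5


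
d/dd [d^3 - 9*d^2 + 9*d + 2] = 3*d^2 - 18*d + 9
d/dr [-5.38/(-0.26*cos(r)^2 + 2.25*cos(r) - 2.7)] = (2.7976*cos(r) - 12.105)*sin(r)/(0.26*cos(r)^2 - 2.25*cos(r) + 2.7)^2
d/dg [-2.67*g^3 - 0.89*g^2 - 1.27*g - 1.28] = -8.01*g^2 - 1.78*g - 1.27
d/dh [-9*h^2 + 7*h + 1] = 7 - 18*h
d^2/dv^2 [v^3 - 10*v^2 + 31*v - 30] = 6*v - 20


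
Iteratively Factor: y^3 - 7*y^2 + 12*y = (y)*(y^2 - 7*y + 12) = y*(y - 4)*(y - 3)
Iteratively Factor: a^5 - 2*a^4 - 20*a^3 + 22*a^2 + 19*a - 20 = (a + 4)*(a^4 - 6*a^3 + 4*a^2 + 6*a - 5) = (a - 5)*(a + 4)*(a^3 - a^2 - a + 1) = (a - 5)*(a + 1)*(a + 4)*(a^2 - 2*a + 1) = (a - 5)*(a - 1)*(a + 1)*(a + 4)*(a - 1)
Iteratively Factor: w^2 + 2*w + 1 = (w + 1)*(w + 1)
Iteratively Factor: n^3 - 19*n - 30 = (n - 5)*(n^2 + 5*n + 6) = (n - 5)*(n + 2)*(n + 3)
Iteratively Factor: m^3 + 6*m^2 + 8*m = (m)*(m^2 + 6*m + 8) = m*(m + 2)*(m + 4)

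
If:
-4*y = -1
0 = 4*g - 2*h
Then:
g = h/2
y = 1/4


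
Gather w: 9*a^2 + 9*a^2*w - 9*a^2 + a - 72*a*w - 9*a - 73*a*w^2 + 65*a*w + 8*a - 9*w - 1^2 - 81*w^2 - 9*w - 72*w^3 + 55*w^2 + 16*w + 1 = -72*w^3 + w^2*(-73*a - 26) + w*(9*a^2 - 7*a - 2)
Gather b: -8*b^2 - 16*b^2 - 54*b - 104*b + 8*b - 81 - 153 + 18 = -24*b^2 - 150*b - 216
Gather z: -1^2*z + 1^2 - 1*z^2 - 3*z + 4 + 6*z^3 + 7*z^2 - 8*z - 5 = 6*z^3 + 6*z^2 - 12*z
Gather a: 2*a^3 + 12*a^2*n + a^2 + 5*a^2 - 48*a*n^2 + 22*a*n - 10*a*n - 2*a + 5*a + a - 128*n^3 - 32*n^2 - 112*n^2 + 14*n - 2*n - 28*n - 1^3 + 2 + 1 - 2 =2*a^3 + a^2*(12*n + 6) + a*(-48*n^2 + 12*n + 4) - 128*n^3 - 144*n^2 - 16*n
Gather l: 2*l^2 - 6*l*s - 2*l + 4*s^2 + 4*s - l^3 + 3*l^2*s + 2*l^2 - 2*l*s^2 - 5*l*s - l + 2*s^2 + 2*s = -l^3 + l^2*(3*s + 4) + l*(-2*s^2 - 11*s - 3) + 6*s^2 + 6*s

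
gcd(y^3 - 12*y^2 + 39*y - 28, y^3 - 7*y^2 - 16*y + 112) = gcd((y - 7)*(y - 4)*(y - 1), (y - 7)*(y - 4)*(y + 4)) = y^2 - 11*y + 28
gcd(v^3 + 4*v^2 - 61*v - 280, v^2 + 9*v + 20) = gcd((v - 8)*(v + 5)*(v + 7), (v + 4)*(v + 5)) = v + 5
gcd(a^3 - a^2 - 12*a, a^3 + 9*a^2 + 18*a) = a^2 + 3*a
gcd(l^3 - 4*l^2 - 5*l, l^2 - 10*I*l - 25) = 1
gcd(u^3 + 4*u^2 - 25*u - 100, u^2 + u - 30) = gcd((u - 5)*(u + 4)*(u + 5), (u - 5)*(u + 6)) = u - 5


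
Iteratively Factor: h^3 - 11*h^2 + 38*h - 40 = (h - 5)*(h^2 - 6*h + 8) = (h - 5)*(h - 2)*(h - 4)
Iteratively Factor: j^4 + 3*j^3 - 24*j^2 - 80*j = (j - 5)*(j^3 + 8*j^2 + 16*j) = j*(j - 5)*(j^2 + 8*j + 16) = j*(j - 5)*(j + 4)*(j + 4)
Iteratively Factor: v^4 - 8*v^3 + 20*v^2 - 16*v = (v - 2)*(v^3 - 6*v^2 + 8*v) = (v - 4)*(v - 2)*(v^2 - 2*v) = v*(v - 4)*(v - 2)*(v - 2)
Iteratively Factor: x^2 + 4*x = (x)*(x + 4)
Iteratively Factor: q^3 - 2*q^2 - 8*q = (q + 2)*(q^2 - 4*q) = q*(q + 2)*(q - 4)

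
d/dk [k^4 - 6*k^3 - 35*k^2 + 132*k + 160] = 4*k^3 - 18*k^2 - 70*k + 132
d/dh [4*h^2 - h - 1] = 8*h - 1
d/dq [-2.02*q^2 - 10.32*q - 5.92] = -4.04*q - 10.32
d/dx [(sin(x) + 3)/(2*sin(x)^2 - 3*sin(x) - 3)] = (-12*sin(x) + cos(2*x) + 5)*cos(x)/(3*sin(x) + cos(2*x) + 2)^2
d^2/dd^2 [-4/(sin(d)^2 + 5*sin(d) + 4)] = 4*(4*sin(d)^3 + 11*sin(d)^2 - 8*sin(d) - 42)/((sin(d) + 1)^2*(sin(d) + 4)^3)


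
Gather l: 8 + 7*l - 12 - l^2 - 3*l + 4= -l^2 + 4*l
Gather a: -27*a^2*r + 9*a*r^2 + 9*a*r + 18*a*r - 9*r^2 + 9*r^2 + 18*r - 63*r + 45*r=-27*a^2*r + a*(9*r^2 + 27*r)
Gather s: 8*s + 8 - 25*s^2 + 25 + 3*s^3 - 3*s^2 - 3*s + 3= 3*s^3 - 28*s^2 + 5*s + 36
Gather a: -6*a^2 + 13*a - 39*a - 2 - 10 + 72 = -6*a^2 - 26*a + 60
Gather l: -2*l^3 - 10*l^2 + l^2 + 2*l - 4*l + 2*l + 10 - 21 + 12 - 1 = -2*l^3 - 9*l^2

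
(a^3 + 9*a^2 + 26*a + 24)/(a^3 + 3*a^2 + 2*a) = (a^2 + 7*a + 12)/(a*(a + 1))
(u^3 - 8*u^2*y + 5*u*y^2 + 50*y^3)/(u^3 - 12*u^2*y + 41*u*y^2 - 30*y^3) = (u^2 - 3*u*y - 10*y^2)/(u^2 - 7*u*y + 6*y^2)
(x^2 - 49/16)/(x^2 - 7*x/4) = (x + 7/4)/x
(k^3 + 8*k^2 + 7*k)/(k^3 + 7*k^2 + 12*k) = (k^2 + 8*k + 7)/(k^2 + 7*k + 12)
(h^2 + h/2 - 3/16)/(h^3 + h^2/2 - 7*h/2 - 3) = (2*h^2 + h - 3/8)/(2*h^3 + h^2 - 7*h - 6)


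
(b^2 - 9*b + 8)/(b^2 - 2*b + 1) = (b - 8)/(b - 1)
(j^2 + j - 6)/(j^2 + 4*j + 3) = (j - 2)/(j + 1)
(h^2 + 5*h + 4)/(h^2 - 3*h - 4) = (h + 4)/(h - 4)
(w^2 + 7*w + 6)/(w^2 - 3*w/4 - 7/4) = 4*(w + 6)/(4*w - 7)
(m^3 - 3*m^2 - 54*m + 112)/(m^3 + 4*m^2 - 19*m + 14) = (m - 8)/(m - 1)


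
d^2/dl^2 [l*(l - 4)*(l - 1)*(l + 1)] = 12*l^2 - 24*l - 2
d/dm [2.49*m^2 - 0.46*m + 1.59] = 4.98*m - 0.46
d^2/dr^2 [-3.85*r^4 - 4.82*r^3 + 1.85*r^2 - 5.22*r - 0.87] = -46.2*r^2 - 28.92*r + 3.7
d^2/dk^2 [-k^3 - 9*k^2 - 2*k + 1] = -6*k - 18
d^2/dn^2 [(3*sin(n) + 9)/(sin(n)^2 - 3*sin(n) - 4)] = 3*(-sin(n)^4 - 14*sin(n)^3 + 19*sin(n)^2 - 64*sin(n) + 54)/((sin(n) - 4)^3*(sin(n) + 1)^2)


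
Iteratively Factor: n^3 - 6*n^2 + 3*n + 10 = (n - 2)*(n^2 - 4*n - 5) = (n - 5)*(n - 2)*(n + 1)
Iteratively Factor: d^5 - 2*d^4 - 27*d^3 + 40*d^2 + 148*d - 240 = (d - 5)*(d^4 + 3*d^3 - 12*d^2 - 20*d + 48) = (d - 5)*(d + 4)*(d^3 - d^2 - 8*d + 12) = (d - 5)*(d - 2)*(d + 4)*(d^2 + d - 6) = (d - 5)*(d - 2)*(d + 3)*(d + 4)*(d - 2)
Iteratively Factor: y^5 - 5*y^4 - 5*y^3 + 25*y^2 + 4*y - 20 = (y - 1)*(y^4 - 4*y^3 - 9*y^2 + 16*y + 20) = (y - 2)*(y - 1)*(y^3 - 2*y^2 - 13*y - 10) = (y - 2)*(y - 1)*(y + 1)*(y^2 - 3*y - 10) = (y - 2)*(y - 1)*(y + 1)*(y + 2)*(y - 5)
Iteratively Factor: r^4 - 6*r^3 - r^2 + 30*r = (r)*(r^3 - 6*r^2 - r + 30) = r*(r - 3)*(r^2 - 3*r - 10) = r*(r - 5)*(r - 3)*(r + 2)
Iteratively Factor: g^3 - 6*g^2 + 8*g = (g - 2)*(g^2 - 4*g) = (g - 4)*(g - 2)*(g)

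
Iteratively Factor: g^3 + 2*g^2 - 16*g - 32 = (g + 4)*(g^2 - 2*g - 8) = (g - 4)*(g + 4)*(g + 2)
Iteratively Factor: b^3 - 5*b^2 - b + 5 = (b - 1)*(b^2 - 4*b - 5) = (b - 1)*(b + 1)*(b - 5)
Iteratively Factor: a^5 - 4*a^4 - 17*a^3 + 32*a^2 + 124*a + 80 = (a + 2)*(a^4 - 6*a^3 - 5*a^2 + 42*a + 40) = (a + 2)^2*(a^3 - 8*a^2 + 11*a + 20) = (a + 1)*(a + 2)^2*(a^2 - 9*a + 20) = (a - 5)*(a + 1)*(a + 2)^2*(a - 4)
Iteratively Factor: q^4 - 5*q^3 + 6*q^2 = (q)*(q^3 - 5*q^2 + 6*q) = q*(q - 3)*(q^2 - 2*q) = q*(q - 3)*(q - 2)*(q)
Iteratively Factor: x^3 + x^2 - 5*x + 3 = (x + 3)*(x^2 - 2*x + 1) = (x - 1)*(x + 3)*(x - 1)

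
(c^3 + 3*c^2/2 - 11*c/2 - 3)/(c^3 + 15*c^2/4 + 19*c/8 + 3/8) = 4*(c - 2)/(4*c + 1)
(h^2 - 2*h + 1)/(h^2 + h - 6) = (h^2 - 2*h + 1)/(h^2 + h - 6)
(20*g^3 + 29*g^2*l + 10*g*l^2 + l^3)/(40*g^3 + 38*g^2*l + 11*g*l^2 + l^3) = (g + l)/(2*g + l)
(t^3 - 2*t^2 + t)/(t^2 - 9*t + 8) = t*(t - 1)/(t - 8)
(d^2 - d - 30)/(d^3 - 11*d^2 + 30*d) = (d + 5)/(d*(d - 5))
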